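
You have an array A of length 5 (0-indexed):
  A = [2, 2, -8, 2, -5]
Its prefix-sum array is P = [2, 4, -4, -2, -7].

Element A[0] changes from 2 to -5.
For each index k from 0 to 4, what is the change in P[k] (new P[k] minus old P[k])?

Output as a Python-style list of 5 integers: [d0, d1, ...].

Element change: A[0] 2 -> -5, delta = -7
For k < 0: P[k] unchanged, delta_P[k] = 0
For k >= 0: P[k] shifts by exactly -7
Delta array: [-7, -7, -7, -7, -7]

Answer: [-7, -7, -7, -7, -7]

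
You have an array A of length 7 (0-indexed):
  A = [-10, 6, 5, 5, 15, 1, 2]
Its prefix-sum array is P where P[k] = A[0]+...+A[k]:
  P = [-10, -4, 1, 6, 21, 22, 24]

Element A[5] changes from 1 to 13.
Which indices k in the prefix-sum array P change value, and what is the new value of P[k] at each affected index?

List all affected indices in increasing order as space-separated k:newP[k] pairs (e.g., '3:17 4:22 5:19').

Answer: 5:34 6:36

Derivation:
P[k] = A[0] + ... + A[k]
P[k] includes A[5] iff k >= 5
Affected indices: 5, 6, ..., 6; delta = 12
  P[5]: 22 + 12 = 34
  P[6]: 24 + 12 = 36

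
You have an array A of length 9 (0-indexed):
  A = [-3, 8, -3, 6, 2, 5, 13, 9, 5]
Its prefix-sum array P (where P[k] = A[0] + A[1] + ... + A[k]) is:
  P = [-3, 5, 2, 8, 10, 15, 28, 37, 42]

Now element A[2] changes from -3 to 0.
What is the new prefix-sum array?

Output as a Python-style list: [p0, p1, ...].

Answer: [-3, 5, 5, 11, 13, 18, 31, 40, 45]

Derivation:
Change: A[2] -3 -> 0, delta = 3
P[k] for k < 2: unchanged (A[2] not included)
P[k] for k >= 2: shift by delta = 3
  P[0] = -3 + 0 = -3
  P[1] = 5 + 0 = 5
  P[2] = 2 + 3 = 5
  P[3] = 8 + 3 = 11
  P[4] = 10 + 3 = 13
  P[5] = 15 + 3 = 18
  P[6] = 28 + 3 = 31
  P[7] = 37 + 3 = 40
  P[8] = 42 + 3 = 45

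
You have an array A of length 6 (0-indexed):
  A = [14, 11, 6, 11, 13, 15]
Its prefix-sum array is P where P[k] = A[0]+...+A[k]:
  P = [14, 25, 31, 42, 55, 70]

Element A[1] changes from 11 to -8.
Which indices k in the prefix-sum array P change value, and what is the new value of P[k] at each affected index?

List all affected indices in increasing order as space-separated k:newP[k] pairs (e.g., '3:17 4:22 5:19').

Answer: 1:6 2:12 3:23 4:36 5:51

Derivation:
P[k] = A[0] + ... + A[k]
P[k] includes A[1] iff k >= 1
Affected indices: 1, 2, ..., 5; delta = -19
  P[1]: 25 + -19 = 6
  P[2]: 31 + -19 = 12
  P[3]: 42 + -19 = 23
  P[4]: 55 + -19 = 36
  P[5]: 70 + -19 = 51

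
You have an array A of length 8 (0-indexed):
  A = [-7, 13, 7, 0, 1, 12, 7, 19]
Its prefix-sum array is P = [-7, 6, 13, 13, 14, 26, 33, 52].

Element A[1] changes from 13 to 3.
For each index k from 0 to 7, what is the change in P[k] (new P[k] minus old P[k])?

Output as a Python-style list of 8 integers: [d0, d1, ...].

Element change: A[1] 13 -> 3, delta = -10
For k < 1: P[k] unchanged, delta_P[k] = 0
For k >= 1: P[k] shifts by exactly -10
Delta array: [0, -10, -10, -10, -10, -10, -10, -10]

Answer: [0, -10, -10, -10, -10, -10, -10, -10]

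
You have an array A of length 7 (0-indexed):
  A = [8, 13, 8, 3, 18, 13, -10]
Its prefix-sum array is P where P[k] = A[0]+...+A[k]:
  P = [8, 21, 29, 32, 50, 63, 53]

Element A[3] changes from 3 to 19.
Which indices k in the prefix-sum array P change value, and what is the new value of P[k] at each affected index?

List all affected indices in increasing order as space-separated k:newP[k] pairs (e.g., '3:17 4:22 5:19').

Answer: 3:48 4:66 5:79 6:69

Derivation:
P[k] = A[0] + ... + A[k]
P[k] includes A[3] iff k >= 3
Affected indices: 3, 4, ..., 6; delta = 16
  P[3]: 32 + 16 = 48
  P[4]: 50 + 16 = 66
  P[5]: 63 + 16 = 79
  P[6]: 53 + 16 = 69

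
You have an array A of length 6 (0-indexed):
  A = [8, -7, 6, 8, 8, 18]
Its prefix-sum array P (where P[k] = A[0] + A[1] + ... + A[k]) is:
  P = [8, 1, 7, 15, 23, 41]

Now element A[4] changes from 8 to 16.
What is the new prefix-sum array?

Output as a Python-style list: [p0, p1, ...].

Change: A[4] 8 -> 16, delta = 8
P[k] for k < 4: unchanged (A[4] not included)
P[k] for k >= 4: shift by delta = 8
  P[0] = 8 + 0 = 8
  P[1] = 1 + 0 = 1
  P[2] = 7 + 0 = 7
  P[3] = 15 + 0 = 15
  P[4] = 23 + 8 = 31
  P[5] = 41 + 8 = 49

Answer: [8, 1, 7, 15, 31, 49]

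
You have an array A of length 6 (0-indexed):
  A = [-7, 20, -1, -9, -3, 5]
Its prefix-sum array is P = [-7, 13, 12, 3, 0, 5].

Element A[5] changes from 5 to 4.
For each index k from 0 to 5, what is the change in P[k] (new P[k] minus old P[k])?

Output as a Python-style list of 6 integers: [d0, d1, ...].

Answer: [0, 0, 0, 0, 0, -1]

Derivation:
Element change: A[5] 5 -> 4, delta = -1
For k < 5: P[k] unchanged, delta_P[k] = 0
For k >= 5: P[k] shifts by exactly -1
Delta array: [0, 0, 0, 0, 0, -1]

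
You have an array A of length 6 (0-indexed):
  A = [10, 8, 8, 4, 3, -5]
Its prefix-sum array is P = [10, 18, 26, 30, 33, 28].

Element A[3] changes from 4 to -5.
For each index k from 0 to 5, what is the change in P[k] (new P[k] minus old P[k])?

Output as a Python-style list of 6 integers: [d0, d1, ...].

Element change: A[3] 4 -> -5, delta = -9
For k < 3: P[k] unchanged, delta_P[k] = 0
For k >= 3: P[k] shifts by exactly -9
Delta array: [0, 0, 0, -9, -9, -9]

Answer: [0, 0, 0, -9, -9, -9]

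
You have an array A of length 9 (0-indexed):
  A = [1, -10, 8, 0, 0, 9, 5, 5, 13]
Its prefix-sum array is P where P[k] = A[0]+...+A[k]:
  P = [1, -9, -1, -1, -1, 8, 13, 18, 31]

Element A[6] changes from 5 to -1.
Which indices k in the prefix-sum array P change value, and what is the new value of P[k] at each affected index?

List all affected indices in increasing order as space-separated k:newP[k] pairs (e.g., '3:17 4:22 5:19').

P[k] = A[0] + ... + A[k]
P[k] includes A[6] iff k >= 6
Affected indices: 6, 7, ..., 8; delta = -6
  P[6]: 13 + -6 = 7
  P[7]: 18 + -6 = 12
  P[8]: 31 + -6 = 25

Answer: 6:7 7:12 8:25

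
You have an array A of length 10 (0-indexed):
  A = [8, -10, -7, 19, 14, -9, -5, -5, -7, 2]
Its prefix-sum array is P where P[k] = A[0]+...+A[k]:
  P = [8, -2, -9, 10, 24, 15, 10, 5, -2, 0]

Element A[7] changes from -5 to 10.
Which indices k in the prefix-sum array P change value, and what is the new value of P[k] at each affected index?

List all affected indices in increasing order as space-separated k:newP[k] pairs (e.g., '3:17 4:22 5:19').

Answer: 7:20 8:13 9:15

Derivation:
P[k] = A[0] + ... + A[k]
P[k] includes A[7] iff k >= 7
Affected indices: 7, 8, ..., 9; delta = 15
  P[7]: 5 + 15 = 20
  P[8]: -2 + 15 = 13
  P[9]: 0 + 15 = 15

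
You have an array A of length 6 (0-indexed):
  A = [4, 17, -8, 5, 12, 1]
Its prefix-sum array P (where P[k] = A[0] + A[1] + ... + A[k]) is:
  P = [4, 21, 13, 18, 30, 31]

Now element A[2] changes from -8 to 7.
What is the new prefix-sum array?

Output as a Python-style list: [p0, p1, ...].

Change: A[2] -8 -> 7, delta = 15
P[k] for k < 2: unchanged (A[2] not included)
P[k] for k >= 2: shift by delta = 15
  P[0] = 4 + 0 = 4
  P[1] = 21 + 0 = 21
  P[2] = 13 + 15 = 28
  P[3] = 18 + 15 = 33
  P[4] = 30 + 15 = 45
  P[5] = 31 + 15 = 46

Answer: [4, 21, 28, 33, 45, 46]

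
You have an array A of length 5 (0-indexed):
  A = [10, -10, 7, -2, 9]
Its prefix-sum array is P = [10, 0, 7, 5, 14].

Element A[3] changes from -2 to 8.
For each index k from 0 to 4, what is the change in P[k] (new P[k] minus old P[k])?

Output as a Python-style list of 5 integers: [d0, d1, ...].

Answer: [0, 0, 0, 10, 10]

Derivation:
Element change: A[3] -2 -> 8, delta = 10
For k < 3: P[k] unchanged, delta_P[k] = 0
For k >= 3: P[k] shifts by exactly 10
Delta array: [0, 0, 0, 10, 10]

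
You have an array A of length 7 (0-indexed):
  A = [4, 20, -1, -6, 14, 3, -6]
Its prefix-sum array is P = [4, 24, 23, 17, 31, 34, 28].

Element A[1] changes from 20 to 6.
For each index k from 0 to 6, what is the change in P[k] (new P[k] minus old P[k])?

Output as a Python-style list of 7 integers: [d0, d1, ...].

Element change: A[1] 20 -> 6, delta = -14
For k < 1: P[k] unchanged, delta_P[k] = 0
For k >= 1: P[k] shifts by exactly -14
Delta array: [0, -14, -14, -14, -14, -14, -14]

Answer: [0, -14, -14, -14, -14, -14, -14]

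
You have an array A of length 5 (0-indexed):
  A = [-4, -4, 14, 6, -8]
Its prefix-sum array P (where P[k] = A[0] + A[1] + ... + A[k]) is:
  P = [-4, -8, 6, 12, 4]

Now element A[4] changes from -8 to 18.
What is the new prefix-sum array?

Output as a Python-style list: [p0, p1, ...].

Answer: [-4, -8, 6, 12, 30]

Derivation:
Change: A[4] -8 -> 18, delta = 26
P[k] for k < 4: unchanged (A[4] not included)
P[k] for k >= 4: shift by delta = 26
  P[0] = -4 + 0 = -4
  P[1] = -8 + 0 = -8
  P[2] = 6 + 0 = 6
  P[3] = 12 + 0 = 12
  P[4] = 4 + 26 = 30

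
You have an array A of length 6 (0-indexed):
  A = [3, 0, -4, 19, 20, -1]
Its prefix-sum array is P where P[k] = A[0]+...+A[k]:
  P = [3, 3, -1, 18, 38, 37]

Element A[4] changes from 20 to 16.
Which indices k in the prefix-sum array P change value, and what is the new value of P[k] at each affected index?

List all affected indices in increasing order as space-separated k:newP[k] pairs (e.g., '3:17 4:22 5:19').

Answer: 4:34 5:33

Derivation:
P[k] = A[0] + ... + A[k]
P[k] includes A[4] iff k >= 4
Affected indices: 4, 5, ..., 5; delta = -4
  P[4]: 38 + -4 = 34
  P[5]: 37 + -4 = 33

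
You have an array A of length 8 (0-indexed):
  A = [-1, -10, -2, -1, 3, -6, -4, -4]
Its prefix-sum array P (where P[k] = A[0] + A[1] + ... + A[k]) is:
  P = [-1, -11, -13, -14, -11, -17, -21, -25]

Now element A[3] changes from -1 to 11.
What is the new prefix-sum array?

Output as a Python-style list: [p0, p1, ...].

Answer: [-1, -11, -13, -2, 1, -5, -9, -13]

Derivation:
Change: A[3] -1 -> 11, delta = 12
P[k] for k < 3: unchanged (A[3] not included)
P[k] for k >= 3: shift by delta = 12
  P[0] = -1 + 0 = -1
  P[1] = -11 + 0 = -11
  P[2] = -13 + 0 = -13
  P[3] = -14 + 12 = -2
  P[4] = -11 + 12 = 1
  P[5] = -17 + 12 = -5
  P[6] = -21 + 12 = -9
  P[7] = -25 + 12 = -13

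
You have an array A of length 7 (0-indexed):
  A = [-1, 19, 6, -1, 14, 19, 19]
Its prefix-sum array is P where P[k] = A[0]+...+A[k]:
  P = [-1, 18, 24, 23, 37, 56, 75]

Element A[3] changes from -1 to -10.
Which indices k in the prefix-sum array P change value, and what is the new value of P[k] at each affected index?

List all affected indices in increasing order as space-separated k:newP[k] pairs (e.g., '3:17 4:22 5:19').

P[k] = A[0] + ... + A[k]
P[k] includes A[3] iff k >= 3
Affected indices: 3, 4, ..., 6; delta = -9
  P[3]: 23 + -9 = 14
  P[4]: 37 + -9 = 28
  P[5]: 56 + -9 = 47
  P[6]: 75 + -9 = 66

Answer: 3:14 4:28 5:47 6:66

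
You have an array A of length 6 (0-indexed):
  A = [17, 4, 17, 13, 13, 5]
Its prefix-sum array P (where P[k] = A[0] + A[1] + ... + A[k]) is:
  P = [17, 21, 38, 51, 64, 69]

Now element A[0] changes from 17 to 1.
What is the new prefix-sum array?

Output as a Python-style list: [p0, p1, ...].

Answer: [1, 5, 22, 35, 48, 53]

Derivation:
Change: A[0] 17 -> 1, delta = -16
P[k] for k < 0: unchanged (A[0] not included)
P[k] for k >= 0: shift by delta = -16
  P[0] = 17 + -16 = 1
  P[1] = 21 + -16 = 5
  P[2] = 38 + -16 = 22
  P[3] = 51 + -16 = 35
  P[4] = 64 + -16 = 48
  P[5] = 69 + -16 = 53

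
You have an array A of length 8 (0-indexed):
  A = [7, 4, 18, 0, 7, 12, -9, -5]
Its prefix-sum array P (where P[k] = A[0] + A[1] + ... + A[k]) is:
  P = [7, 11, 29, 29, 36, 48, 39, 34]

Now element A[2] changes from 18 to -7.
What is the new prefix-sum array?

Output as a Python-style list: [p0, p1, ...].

Change: A[2] 18 -> -7, delta = -25
P[k] for k < 2: unchanged (A[2] not included)
P[k] for k >= 2: shift by delta = -25
  P[0] = 7 + 0 = 7
  P[1] = 11 + 0 = 11
  P[2] = 29 + -25 = 4
  P[3] = 29 + -25 = 4
  P[4] = 36 + -25 = 11
  P[5] = 48 + -25 = 23
  P[6] = 39 + -25 = 14
  P[7] = 34 + -25 = 9

Answer: [7, 11, 4, 4, 11, 23, 14, 9]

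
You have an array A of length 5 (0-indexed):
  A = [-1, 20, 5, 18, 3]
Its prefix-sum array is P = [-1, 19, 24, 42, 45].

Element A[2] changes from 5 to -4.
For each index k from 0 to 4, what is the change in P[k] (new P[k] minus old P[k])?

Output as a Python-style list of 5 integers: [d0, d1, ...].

Answer: [0, 0, -9, -9, -9]

Derivation:
Element change: A[2] 5 -> -4, delta = -9
For k < 2: P[k] unchanged, delta_P[k] = 0
For k >= 2: P[k] shifts by exactly -9
Delta array: [0, 0, -9, -9, -9]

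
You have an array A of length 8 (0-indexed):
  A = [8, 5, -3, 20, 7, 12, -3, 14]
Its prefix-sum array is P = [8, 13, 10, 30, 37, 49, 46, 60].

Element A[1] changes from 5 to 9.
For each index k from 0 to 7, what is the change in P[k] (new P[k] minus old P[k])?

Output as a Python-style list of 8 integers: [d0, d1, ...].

Answer: [0, 4, 4, 4, 4, 4, 4, 4]

Derivation:
Element change: A[1] 5 -> 9, delta = 4
For k < 1: P[k] unchanged, delta_P[k] = 0
For k >= 1: P[k] shifts by exactly 4
Delta array: [0, 4, 4, 4, 4, 4, 4, 4]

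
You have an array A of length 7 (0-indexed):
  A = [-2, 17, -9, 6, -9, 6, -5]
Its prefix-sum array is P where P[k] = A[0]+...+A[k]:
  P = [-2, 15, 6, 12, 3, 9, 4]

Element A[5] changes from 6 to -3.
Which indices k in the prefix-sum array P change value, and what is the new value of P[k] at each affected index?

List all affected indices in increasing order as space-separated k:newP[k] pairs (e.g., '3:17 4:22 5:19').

Answer: 5:0 6:-5

Derivation:
P[k] = A[0] + ... + A[k]
P[k] includes A[5] iff k >= 5
Affected indices: 5, 6, ..., 6; delta = -9
  P[5]: 9 + -9 = 0
  P[6]: 4 + -9 = -5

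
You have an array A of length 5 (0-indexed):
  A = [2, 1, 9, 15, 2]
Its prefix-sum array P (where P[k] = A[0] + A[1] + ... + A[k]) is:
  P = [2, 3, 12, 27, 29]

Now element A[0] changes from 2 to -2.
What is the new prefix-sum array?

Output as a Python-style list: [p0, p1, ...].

Answer: [-2, -1, 8, 23, 25]

Derivation:
Change: A[0] 2 -> -2, delta = -4
P[k] for k < 0: unchanged (A[0] not included)
P[k] for k >= 0: shift by delta = -4
  P[0] = 2 + -4 = -2
  P[1] = 3 + -4 = -1
  P[2] = 12 + -4 = 8
  P[3] = 27 + -4 = 23
  P[4] = 29 + -4 = 25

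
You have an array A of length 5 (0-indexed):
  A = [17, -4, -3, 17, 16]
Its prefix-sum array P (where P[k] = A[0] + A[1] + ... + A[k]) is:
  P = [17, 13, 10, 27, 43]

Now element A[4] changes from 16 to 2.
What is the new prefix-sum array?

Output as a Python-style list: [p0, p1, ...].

Answer: [17, 13, 10, 27, 29]

Derivation:
Change: A[4] 16 -> 2, delta = -14
P[k] for k < 4: unchanged (A[4] not included)
P[k] for k >= 4: shift by delta = -14
  P[0] = 17 + 0 = 17
  P[1] = 13 + 0 = 13
  P[2] = 10 + 0 = 10
  P[3] = 27 + 0 = 27
  P[4] = 43 + -14 = 29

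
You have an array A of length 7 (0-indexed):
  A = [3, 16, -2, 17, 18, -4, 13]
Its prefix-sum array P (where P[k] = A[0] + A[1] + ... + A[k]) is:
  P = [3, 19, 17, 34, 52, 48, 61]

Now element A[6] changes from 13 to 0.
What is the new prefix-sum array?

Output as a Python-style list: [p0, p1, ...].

Answer: [3, 19, 17, 34, 52, 48, 48]

Derivation:
Change: A[6] 13 -> 0, delta = -13
P[k] for k < 6: unchanged (A[6] not included)
P[k] for k >= 6: shift by delta = -13
  P[0] = 3 + 0 = 3
  P[1] = 19 + 0 = 19
  P[2] = 17 + 0 = 17
  P[3] = 34 + 0 = 34
  P[4] = 52 + 0 = 52
  P[5] = 48 + 0 = 48
  P[6] = 61 + -13 = 48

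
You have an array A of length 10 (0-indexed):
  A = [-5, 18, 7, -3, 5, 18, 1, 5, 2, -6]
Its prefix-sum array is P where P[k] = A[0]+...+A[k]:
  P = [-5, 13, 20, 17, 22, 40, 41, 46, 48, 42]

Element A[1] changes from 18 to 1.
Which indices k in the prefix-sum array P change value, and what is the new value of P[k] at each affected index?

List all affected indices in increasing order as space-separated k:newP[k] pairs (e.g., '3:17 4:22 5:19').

Answer: 1:-4 2:3 3:0 4:5 5:23 6:24 7:29 8:31 9:25

Derivation:
P[k] = A[0] + ... + A[k]
P[k] includes A[1] iff k >= 1
Affected indices: 1, 2, ..., 9; delta = -17
  P[1]: 13 + -17 = -4
  P[2]: 20 + -17 = 3
  P[3]: 17 + -17 = 0
  P[4]: 22 + -17 = 5
  P[5]: 40 + -17 = 23
  P[6]: 41 + -17 = 24
  P[7]: 46 + -17 = 29
  P[8]: 48 + -17 = 31
  P[9]: 42 + -17 = 25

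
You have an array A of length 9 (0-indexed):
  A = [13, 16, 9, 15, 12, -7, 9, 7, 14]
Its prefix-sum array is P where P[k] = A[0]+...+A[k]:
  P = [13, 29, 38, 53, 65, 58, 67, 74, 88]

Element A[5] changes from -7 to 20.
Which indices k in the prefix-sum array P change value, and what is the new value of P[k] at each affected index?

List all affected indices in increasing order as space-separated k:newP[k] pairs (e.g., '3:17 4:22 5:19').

P[k] = A[0] + ... + A[k]
P[k] includes A[5] iff k >= 5
Affected indices: 5, 6, ..., 8; delta = 27
  P[5]: 58 + 27 = 85
  P[6]: 67 + 27 = 94
  P[7]: 74 + 27 = 101
  P[8]: 88 + 27 = 115

Answer: 5:85 6:94 7:101 8:115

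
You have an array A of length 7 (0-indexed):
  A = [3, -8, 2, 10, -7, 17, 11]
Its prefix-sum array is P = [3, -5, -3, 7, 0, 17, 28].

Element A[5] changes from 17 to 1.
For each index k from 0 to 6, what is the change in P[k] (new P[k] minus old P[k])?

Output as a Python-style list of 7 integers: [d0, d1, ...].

Element change: A[5] 17 -> 1, delta = -16
For k < 5: P[k] unchanged, delta_P[k] = 0
For k >= 5: P[k] shifts by exactly -16
Delta array: [0, 0, 0, 0, 0, -16, -16]

Answer: [0, 0, 0, 0, 0, -16, -16]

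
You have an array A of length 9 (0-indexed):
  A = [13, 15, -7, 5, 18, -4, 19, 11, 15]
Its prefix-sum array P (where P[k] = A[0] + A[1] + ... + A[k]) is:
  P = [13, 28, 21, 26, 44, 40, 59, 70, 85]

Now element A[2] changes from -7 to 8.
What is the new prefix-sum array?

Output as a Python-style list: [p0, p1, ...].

Answer: [13, 28, 36, 41, 59, 55, 74, 85, 100]

Derivation:
Change: A[2] -7 -> 8, delta = 15
P[k] for k < 2: unchanged (A[2] not included)
P[k] for k >= 2: shift by delta = 15
  P[0] = 13 + 0 = 13
  P[1] = 28 + 0 = 28
  P[2] = 21 + 15 = 36
  P[3] = 26 + 15 = 41
  P[4] = 44 + 15 = 59
  P[5] = 40 + 15 = 55
  P[6] = 59 + 15 = 74
  P[7] = 70 + 15 = 85
  P[8] = 85 + 15 = 100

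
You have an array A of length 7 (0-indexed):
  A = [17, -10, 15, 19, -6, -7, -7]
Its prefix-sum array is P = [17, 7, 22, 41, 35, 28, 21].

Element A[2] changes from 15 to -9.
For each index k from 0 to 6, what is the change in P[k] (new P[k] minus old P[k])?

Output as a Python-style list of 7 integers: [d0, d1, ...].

Answer: [0, 0, -24, -24, -24, -24, -24]

Derivation:
Element change: A[2] 15 -> -9, delta = -24
For k < 2: P[k] unchanged, delta_P[k] = 0
For k >= 2: P[k] shifts by exactly -24
Delta array: [0, 0, -24, -24, -24, -24, -24]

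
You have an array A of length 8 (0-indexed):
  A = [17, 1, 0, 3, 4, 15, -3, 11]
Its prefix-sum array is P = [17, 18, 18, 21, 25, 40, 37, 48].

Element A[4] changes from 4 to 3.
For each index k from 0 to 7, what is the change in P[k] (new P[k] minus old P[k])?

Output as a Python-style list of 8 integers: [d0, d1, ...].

Element change: A[4] 4 -> 3, delta = -1
For k < 4: P[k] unchanged, delta_P[k] = 0
For k >= 4: P[k] shifts by exactly -1
Delta array: [0, 0, 0, 0, -1, -1, -1, -1]

Answer: [0, 0, 0, 0, -1, -1, -1, -1]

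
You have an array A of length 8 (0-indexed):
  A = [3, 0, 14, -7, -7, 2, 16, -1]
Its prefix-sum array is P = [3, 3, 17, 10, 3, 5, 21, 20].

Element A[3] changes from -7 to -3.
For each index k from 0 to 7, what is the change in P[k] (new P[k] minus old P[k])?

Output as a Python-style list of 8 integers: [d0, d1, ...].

Element change: A[3] -7 -> -3, delta = 4
For k < 3: P[k] unchanged, delta_P[k] = 0
For k >= 3: P[k] shifts by exactly 4
Delta array: [0, 0, 0, 4, 4, 4, 4, 4]

Answer: [0, 0, 0, 4, 4, 4, 4, 4]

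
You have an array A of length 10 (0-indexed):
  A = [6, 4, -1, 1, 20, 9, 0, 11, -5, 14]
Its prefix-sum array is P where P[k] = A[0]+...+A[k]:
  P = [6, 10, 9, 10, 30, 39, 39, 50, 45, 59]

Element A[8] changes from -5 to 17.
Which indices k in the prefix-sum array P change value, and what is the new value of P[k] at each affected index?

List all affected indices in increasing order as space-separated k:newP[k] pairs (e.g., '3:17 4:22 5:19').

Answer: 8:67 9:81

Derivation:
P[k] = A[0] + ... + A[k]
P[k] includes A[8] iff k >= 8
Affected indices: 8, 9, ..., 9; delta = 22
  P[8]: 45 + 22 = 67
  P[9]: 59 + 22 = 81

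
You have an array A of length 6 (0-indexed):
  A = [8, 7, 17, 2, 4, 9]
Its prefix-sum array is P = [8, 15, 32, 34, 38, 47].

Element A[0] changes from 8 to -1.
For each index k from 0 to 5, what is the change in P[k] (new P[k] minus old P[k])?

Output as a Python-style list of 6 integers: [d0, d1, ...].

Element change: A[0] 8 -> -1, delta = -9
For k < 0: P[k] unchanged, delta_P[k] = 0
For k >= 0: P[k] shifts by exactly -9
Delta array: [-9, -9, -9, -9, -9, -9]

Answer: [-9, -9, -9, -9, -9, -9]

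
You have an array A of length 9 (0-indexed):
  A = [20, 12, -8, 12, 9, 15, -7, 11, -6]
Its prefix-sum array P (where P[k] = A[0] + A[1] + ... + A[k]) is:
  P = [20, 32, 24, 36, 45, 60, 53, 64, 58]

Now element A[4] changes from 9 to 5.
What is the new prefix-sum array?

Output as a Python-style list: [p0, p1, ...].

Change: A[4] 9 -> 5, delta = -4
P[k] for k < 4: unchanged (A[4] not included)
P[k] for k >= 4: shift by delta = -4
  P[0] = 20 + 0 = 20
  P[1] = 32 + 0 = 32
  P[2] = 24 + 0 = 24
  P[3] = 36 + 0 = 36
  P[4] = 45 + -4 = 41
  P[5] = 60 + -4 = 56
  P[6] = 53 + -4 = 49
  P[7] = 64 + -4 = 60
  P[8] = 58 + -4 = 54

Answer: [20, 32, 24, 36, 41, 56, 49, 60, 54]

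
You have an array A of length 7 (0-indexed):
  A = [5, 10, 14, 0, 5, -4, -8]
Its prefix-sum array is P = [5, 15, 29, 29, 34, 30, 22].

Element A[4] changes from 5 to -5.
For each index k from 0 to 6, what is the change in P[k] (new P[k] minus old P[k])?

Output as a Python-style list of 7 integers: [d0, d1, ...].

Answer: [0, 0, 0, 0, -10, -10, -10]

Derivation:
Element change: A[4] 5 -> -5, delta = -10
For k < 4: P[k] unchanged, delta_P[k] = 0
For k >= 4: P[k] shifts by exactly -10
Delta array: [0, 0, 0, 0, -10, -10, -10]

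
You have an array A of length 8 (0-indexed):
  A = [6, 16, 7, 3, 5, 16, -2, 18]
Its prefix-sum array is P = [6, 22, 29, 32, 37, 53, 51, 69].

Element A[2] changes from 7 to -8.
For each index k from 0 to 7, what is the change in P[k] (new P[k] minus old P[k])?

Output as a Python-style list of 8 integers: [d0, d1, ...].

Element change: A[2] 7 -> -8, delta = -15
For k < 2: P[k] unchanged, delta_P[k] = 0
For k >= 2: P[k] shifts by exactly -15
Delta array: [0, 0, -15, -15, -15, -15, -15, -15]

Answer: [0, 0, -15, -15, -15, -15, -15, -15]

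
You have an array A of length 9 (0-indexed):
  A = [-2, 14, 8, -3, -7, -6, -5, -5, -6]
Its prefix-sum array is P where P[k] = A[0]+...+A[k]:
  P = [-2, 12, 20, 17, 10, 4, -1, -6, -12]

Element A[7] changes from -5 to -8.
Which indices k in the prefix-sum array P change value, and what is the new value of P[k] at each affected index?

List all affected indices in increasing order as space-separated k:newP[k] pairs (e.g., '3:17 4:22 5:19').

Answer: 7:-9 8:-15

Derivation:
P[k] = A[0] + ... + A[k]
P[k] includes A[7] iff k >= 7
Affected indices: 7, 8, ..., 8; delta = -3
  P[7]: -6 + -3 = -9
  P[8]: -12 + -3 = -15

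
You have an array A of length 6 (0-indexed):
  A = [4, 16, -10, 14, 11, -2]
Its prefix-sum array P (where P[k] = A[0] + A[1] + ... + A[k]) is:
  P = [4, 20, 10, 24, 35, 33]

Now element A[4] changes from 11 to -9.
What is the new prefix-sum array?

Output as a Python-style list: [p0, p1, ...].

Answer: [4, 20, 10, 24, 15, 13]

Derivation:
Change: A[4] 11 -> -9, delta = -20
P[k] for k < 4: unchanged (A[4] not included)
P[k] for k >= 4: shift by delta = -20
  P[0] = 4 + 0 = 4
  P[1] = 20 + 0 = 20
  P[2] = 10 + 0 = 10
  P[3] = 24 + 0 = 24
  P[4] = 35 + -20 = 15
  P[5] = 33 + -20 = 13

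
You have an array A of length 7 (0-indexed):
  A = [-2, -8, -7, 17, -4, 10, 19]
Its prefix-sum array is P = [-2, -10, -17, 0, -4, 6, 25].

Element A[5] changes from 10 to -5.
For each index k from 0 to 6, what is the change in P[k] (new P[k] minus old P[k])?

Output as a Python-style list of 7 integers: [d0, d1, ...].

Answer: [0, 0, 0, 0, 0, -15, -15]

Derivation:
Element change: A[5] 10 -> -5, delta = -15
For k < 5: P[k] unchanged, delta_P[k] = 0
For k >= 5: P[k] shifts by exactly -15
Delta array: [0, 0, 0, 0, 0, -15, -15]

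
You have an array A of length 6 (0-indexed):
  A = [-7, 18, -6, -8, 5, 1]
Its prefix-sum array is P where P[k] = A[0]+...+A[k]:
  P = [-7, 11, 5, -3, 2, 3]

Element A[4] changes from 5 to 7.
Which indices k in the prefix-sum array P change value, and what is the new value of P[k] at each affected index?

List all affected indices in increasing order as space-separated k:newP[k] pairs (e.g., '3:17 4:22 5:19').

Answer: 4:4 5:5

Derivation:
P[k] = A[0] + ... + A[k]
P[k] includes A[4] iff k >= 4
Affected indices: 4, 5, ..., 5; delta = 2
  P[4]: 2 + 2 = 4
  P[5]: 3 + 2 = 5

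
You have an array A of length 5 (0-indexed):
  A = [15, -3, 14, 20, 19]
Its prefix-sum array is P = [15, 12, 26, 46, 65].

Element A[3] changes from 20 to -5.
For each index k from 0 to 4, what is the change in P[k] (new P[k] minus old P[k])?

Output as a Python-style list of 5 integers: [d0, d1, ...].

Answer: [0, 0, 0, -25, -25]

Derivation:
Element change: A[3] 20 -> -5, delta = -25
For k < 3: P[k] unchanged, delta_P[k] = 0
For k >= 3: P[k] shifts by exactly -25
Delta array: [0, 0, 0, -25, -25]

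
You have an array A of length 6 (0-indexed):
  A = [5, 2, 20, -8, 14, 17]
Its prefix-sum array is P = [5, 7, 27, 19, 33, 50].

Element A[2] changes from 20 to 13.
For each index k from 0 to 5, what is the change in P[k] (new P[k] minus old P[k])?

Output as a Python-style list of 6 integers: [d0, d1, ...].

Answer: [0, 0, -7, -7, -7, -7]

Derivation:
Element change: A[2] 20 -> 13, delta = -7
For k < 2: P[k] unchanged, delta_P[k] = 0
For k >= 2: P[k] shifts by exactly -7
Delta array: [0, 0, -7, -7, -7, -7]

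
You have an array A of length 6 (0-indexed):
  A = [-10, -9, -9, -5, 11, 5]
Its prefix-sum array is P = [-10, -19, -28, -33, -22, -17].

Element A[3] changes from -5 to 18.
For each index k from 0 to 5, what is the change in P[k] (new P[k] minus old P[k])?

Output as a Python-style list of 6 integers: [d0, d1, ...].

Answer: [0, 0, 0, 23, 23, 23]

Derivation:
Element change: A[3] -5 -> 18, delta = 23
For k < 3: P[k] unchanged, delta_P[k] = 0
For k >= 3: P[k] shifts by exactly 23
Delta array: [0, 0, 0, 23, 23, 23]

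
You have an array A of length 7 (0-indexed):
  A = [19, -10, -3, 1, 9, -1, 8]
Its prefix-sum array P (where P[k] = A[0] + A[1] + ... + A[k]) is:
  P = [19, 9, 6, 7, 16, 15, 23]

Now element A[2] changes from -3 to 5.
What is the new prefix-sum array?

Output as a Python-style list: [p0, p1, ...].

Answer: [19, 9, 14, 15, 24, 23, 31]

Derivation:
Change: A[2] -3 -> 5, delta = 8
P[k] for k < 2: unchanged (A[2] not included)
P[k] for k >= 2: shift by delta = 8
  P[0] = 19 + 0 = 19
  P[1] = 9 + 0 = 9
  P[2] = 6 + 8 = 14
  P[3] = 7 + 8 = 15
  P[4] = 16 + 8 = 24
  P[5] = 15 + 8 = 23
  P[6] = 23 + 8 = 31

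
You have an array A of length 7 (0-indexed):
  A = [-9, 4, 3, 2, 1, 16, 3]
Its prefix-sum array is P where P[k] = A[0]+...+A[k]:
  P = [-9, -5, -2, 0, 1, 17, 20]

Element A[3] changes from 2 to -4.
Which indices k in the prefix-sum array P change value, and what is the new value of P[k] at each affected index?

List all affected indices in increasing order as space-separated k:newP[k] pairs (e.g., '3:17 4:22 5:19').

Answer: 3:-6 4:-5 5:11 6:14

Derivation:
P[k] = A[0] + ... + A[k]
P[k] includes A[3] iff k >= 3
Affected indices: 3, 4, ..., 6; delta = -6
  P[3]: 0 + -6 = -6
  P[4]: 1 + -6 = -5
  P[5]: 17 + -6 = 11
  P[6]: 20 + -6 = 14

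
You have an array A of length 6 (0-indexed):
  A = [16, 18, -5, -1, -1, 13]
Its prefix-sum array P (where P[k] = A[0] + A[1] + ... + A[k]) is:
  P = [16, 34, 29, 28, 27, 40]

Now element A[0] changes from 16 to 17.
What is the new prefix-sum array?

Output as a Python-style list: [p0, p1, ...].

Change: A[0] 16 -> 17, delta = 1
P[k] for k < 0: unchanged (A[0] not included)
P[k] for k >= 0: shift by delta = 1
  P[0] = 16 + 1 = 17
  P[1] = 34 + 1 = 35
  P[2] = 29 + 1 = 30
  P[3] = 28 + 1 = 29
  P[4] = 27 + 1 = 28
  P[5] = 40 + 1 = 41

Answer: [17, 35, 30, 29, 28, 41]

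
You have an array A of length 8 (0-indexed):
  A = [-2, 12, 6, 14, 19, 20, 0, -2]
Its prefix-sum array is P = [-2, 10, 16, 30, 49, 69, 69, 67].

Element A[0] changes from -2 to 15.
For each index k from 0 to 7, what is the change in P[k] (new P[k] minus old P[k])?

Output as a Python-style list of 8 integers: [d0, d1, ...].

Element change: A[0] -2 -> 15, delta = 17
For k < 0: P[k] unchanged, delta_P[k] = 0
For k >= 0: P[k] shifts by exactly 17
Delta array: [17, 17, 17, 17, 17, 17, 17, 17]

Answer: [17, 17, 17, 17, 17, 17, 17, 17]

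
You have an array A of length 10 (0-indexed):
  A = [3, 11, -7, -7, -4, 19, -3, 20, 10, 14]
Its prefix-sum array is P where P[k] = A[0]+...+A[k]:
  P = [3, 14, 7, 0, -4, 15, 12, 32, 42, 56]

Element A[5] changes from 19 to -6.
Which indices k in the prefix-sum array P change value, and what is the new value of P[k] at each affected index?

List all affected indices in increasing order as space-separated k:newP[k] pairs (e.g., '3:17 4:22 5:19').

Answer: 5:-10 6:-13 7:7 8:17 9:31

Derivation:
P[k] = A[0] + ... + A[k]
P[k] includes A[5] iff k >= 5
Affected indices: 5, 6, ..., 9; delta = -25
  P[5]: 15 + -25 = -10
  P[6]: 12 + -25 = -13
  P[7]: 32 + -25 = 7
  P[8]: 42 + -25 = 17
  P[9]: 56 + -25 = 31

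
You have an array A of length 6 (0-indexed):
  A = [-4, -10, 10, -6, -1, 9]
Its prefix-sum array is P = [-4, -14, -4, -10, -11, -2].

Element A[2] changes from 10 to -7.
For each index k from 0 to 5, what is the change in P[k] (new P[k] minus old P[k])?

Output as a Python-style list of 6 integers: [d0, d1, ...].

Element change: A[2] 10 -> -7, delta = -17
For k < 2: P[k] unchanged, delta_P[k] = 0
For k >= 2: P[k] shifts by exactly -17
Delta array: [0, 0, -17, -17, -17, -17]

Answer: [0, 0, -17, -17, -17, -17]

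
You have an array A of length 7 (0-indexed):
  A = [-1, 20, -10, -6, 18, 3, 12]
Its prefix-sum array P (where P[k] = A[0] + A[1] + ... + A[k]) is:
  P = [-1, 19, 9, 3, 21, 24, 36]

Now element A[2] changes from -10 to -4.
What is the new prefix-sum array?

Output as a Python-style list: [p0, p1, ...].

Change: A[2] -10 -> -4, delta = 6
P[k] for k < 2: unchanged (A[2] not included)
P[k] for k >= 2: shift by delta = 6
  P[0] = -1 + 0 = -1
  P[1] = 19 + 0 = 19
  P[2] = 9 + 6 = 15
  P[3] = 3 + 6 = 9
  P[4] = 21 + 6 = 27
  P[5] = 24 + 6 = 30
  P[6] = 36 + 6 = 42

Answer: [-1, 19, 15, 9, 27, 30, 42]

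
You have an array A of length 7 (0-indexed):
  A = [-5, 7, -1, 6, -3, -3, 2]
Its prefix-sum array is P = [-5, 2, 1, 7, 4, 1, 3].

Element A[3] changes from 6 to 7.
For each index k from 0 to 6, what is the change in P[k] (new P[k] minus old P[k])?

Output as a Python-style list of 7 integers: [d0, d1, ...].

Answer: [0, 0, 0, 1, 1, 1, 1]

Derivation:
Element change: A[3] 6 -> 7, delta = 1
For k < 3: P[k] unchanged, delta_P[k] = 0
For k >= 3: P[k] shifts by exactly 1
Delta array: [0, 0, 0, 1, 1, 1, 1]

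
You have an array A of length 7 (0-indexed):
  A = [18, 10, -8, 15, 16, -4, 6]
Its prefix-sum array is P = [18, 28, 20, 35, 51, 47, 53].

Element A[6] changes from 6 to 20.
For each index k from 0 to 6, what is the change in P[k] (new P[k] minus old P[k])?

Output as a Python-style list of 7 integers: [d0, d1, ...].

Answer: [0, 0, 0, 0, 0, 0, 14]

Derivation:
Element change: A[6] 6 -> 20, delta = 14
For k < 6: P[k] unchanged, delta_P[k] = 0
For k >= 6: P[k] shifts by exactly 14
Delta array: [0, 0, 0, 0, 0, 0, 14]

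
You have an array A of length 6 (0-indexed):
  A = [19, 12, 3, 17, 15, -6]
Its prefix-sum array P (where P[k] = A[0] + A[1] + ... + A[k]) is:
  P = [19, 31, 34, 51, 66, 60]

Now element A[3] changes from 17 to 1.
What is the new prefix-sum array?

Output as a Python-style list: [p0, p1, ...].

Change: A[3] 17 -> 1, delta = -16
P[k] for k < 3: unchanged (A[3] not included)
P[k] for k >= 3: shift by delta = -16
  P[0] = 19 + 0 = 19
  P[1] = 31 + 0 = 31
  P[2] = 34 + 0 = 34
  P[3] = 51 + -16 = 35
  P[4] = 66 + -16 = 50
  P[5] = 60 + -16 = 44

Answer: [19, 31, 34, 35, 50, 44]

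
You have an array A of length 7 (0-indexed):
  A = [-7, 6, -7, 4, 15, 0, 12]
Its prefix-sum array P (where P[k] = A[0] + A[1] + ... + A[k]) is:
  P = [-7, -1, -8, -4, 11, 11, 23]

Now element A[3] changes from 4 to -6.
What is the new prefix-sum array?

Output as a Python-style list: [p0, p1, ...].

Answer: [-7, -1, -8, -14, 1, 1, 13]

Derivation:
Change: A[3] 4 -> -6, delta = -10
P[k] for k < 3: unchanged (A[3] not included)
P[k] for k >= 3: shift by delta = -10
  P[0] = -7 + 0 = -7
  P[1] = -1 + 0 = -1
  P[2] = -8 + 0 = -8
  P[3] = -4 + -10 = -14
  P[4] = 11 + -10 = 1
  P[5] = 11 + -10 = 1
  P[6] = 23 + -10 = 13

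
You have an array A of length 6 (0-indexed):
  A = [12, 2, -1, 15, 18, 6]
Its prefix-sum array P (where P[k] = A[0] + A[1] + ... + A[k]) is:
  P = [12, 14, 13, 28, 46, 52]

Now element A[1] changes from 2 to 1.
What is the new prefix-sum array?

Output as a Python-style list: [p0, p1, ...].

Answer: [12, 13, 12, 27, 45, 51]

Derivation:
Change: A[1] 2 -> 1, delta = -1
P[k] for k < 1: unchanged (A[1] not included)
P[k] for k >= 1: shift by delta = -1
  P[0] = 12 + 0 = 12
  P[1] = 14 + -1 = 13
  P[2] = 13 + -1 = 12
  P[3] = 28 + -1 = 27
  P[4] = 46 + -1 = 45
  P[5] = 52 + -1 = 51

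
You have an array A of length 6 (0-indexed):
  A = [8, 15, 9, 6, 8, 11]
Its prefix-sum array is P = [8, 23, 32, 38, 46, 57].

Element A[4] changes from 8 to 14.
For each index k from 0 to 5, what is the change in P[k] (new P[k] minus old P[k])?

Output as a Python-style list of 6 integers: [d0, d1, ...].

Answer: [0, 0, 0, 0, 6, 6]

Derivation:
Element change: A[4] 8 -> 14, delta = 6
For k < 4: P[k] unchanged, delta_P[k] = 0
For k >= 4: P[k] shifts by exactly 6
Delta array: [0, 0, 0, 0, 6, 6]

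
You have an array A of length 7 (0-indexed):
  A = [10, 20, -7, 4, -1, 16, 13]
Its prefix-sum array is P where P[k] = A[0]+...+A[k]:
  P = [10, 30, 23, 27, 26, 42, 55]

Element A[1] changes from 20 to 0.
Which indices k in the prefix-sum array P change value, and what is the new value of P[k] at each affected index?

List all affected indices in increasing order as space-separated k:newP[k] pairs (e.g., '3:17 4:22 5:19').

Answer: 1:10 2:3 3:7 4:6 5:22 6:35

Derivation:
P[k] = A[0] + ... + A[k]
P[k] includes A[1] iff k >= 1
Affected indices: 1, 2, ..., 6; delta = -20
  P[1]: 30 + -20 = 10
  P[2]: 23 + -20 = 3
  P[3]: 27 + -20 = 7
  P[4]: 26 + -20 = 6
  P[5]: 42 + -20 = 22
  P[6]: 55 + -20 = 35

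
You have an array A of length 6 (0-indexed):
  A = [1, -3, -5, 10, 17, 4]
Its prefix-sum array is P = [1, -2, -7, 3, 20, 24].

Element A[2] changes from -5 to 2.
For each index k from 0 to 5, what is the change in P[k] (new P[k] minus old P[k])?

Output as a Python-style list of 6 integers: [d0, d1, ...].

Element change: A[2] -5 -> 2, delta = 7
For k < 2: P[k] unchanged, delta_P[k] = 0
For k >= 2: P[k] shifts by exactly 7
Delta array: [0, 0, 7, 7, 7, 7]

Answer: [0, 0, 7, 7, 7, 7]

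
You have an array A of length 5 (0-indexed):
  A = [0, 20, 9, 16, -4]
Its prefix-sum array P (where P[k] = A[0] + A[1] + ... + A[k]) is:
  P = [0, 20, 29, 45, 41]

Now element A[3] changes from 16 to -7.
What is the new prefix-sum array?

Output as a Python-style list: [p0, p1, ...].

Answer: [0, 20, 29, 22, 18]

Derivation:
Change: A[3] 16 -> -7, delta = -23
P[k] for k < 3: unchanged (A[3] not included)
P[k] for k >= 3: shift by delta = -23
  P[0] = 0 + 0 = 0
  P[1] = 20 + 0 = 20
  P[2] = 29 + 0 = 29
  P[3] = 45 + -23 = 22
  P[4] = 41 + -23 = 18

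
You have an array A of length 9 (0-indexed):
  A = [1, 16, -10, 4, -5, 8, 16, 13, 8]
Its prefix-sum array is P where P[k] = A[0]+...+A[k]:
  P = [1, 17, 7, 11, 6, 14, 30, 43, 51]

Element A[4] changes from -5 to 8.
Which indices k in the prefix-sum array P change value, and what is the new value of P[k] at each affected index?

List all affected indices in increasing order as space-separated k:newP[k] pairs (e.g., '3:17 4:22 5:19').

P[k] = A[0] + ... + A[k]
P[k] includes A[4] iff k >= 4
Affected indices: 4, 5, ..., 8; delta = 13
  P[4]: 6 + 13 = 19
  P[5]: 14 + 13 = 27
  P[6]: 30 + 13 = 43
  P[7]: 43 + 13 = 56
  P[8]: 51 + 13 = 64

Answer: 4:19 5:27 6:43 7:56 8:64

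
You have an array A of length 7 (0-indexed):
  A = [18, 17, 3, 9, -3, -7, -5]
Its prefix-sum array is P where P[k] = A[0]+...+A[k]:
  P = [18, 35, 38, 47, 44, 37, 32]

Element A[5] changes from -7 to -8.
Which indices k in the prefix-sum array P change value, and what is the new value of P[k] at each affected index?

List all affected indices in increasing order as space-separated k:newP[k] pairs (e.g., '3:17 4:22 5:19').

Answer: 5:36 6:31

Derivation:
P[k] = A[0] + ... + A[k]
P[k] includes A[5] iff k >= 5
Affected indices: 5, 6, ..., 6; delta = -1
  P[5]: 37 + -1 = 36
  P[6]: 32 + -1 = 31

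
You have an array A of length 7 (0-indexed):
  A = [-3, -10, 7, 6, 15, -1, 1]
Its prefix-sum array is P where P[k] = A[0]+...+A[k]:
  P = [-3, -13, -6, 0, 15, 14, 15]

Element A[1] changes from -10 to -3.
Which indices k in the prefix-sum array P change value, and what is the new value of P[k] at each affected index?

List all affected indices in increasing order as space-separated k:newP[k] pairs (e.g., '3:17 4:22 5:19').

P[k] = A[0] + ... + A[k]
P[k] includes A[1] iff k >= 1
Affected indices: 1, 2, ..., 6; delta = 7
  P[1]: -13 + 7 = -6
  P[2]: -6 + 7 = 1
  P[3]: 0 + 7 = 7
  P[4]: 15 + 7 = 22
  P[5]: 14 + 7 = 21
  P[6]: 15 + 7 = 22

Answer: 1:-6 2:1 3:7 4:22 5:21 6:22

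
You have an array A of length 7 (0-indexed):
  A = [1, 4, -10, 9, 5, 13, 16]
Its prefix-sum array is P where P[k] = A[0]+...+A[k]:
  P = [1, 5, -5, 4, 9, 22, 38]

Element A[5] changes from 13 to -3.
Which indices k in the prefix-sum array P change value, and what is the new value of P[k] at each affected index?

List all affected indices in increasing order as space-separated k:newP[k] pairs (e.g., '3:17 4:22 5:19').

P[k] = A[0] + ... + A[k]
P[k] includes A[5] iff k >= 5
Affected indices: 5, 6, ..., 6; delta = -16
  P[5]: 22 + -16 = 6
  P[6]: 38 + -16 = 22

Answer: 5:6 6:22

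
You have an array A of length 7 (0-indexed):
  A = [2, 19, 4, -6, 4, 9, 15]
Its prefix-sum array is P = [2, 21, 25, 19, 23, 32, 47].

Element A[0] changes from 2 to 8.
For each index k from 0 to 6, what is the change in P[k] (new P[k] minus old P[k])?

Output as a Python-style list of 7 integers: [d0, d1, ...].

Element change: A[0] 2 -> 8, delta = 6
For k < 0: P[k] unchanged, delta_P[k] = 0
For k >= 0: P[k] shifts by exactly 6
Delta array: [6, 6, 6, 6, 6, 6, 6]

Answer: [6, 6, 6, 6, 6, 6, 6]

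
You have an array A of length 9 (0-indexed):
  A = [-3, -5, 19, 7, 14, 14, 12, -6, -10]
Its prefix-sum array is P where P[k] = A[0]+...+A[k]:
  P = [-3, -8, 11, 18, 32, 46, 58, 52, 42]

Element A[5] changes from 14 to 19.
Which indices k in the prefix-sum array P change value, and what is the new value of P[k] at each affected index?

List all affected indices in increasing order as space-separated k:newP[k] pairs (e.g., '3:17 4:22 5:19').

Answer: 5:51 6:63 7:57 8:47

Derivation:
P[k] = A[0] + ... + A[k]
P[k] includes A[5] iff k >= 5
Affected indices: 5, 6, ..., 8; delta = 5
  P[5]: 46 + 5 = 51
  P[6]: 58 + 5 = 63
  P[7]: 52 + 5 = 57
  P[8]: 42 + 5 = 47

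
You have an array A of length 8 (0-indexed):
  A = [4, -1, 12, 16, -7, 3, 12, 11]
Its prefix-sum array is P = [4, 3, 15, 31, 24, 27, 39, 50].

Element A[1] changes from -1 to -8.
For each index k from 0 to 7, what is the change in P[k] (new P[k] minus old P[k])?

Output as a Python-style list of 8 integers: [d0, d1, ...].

Element change: A[1] -1 -> -8, delta = -7
For k < 1: P[k] unchanged, delta_P[k] = 0
For k >= 1: P[k] shifts by exactly -7
Delta array: [0, -7, -7, -7, -7, -7, -7, -7]

Answer: [0, -7, -7, -7, -7, -7, -7, -7]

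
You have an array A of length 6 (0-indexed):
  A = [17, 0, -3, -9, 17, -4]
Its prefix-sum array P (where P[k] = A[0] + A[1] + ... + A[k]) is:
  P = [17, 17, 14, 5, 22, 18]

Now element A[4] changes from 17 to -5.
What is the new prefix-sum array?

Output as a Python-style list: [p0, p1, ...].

Change: A[4] 17 -> -5, delta = -22
P[k] for k < 4: unchanged (A[4] not included)
P[k] for k >= 4: shift by delta = -22
  P[0] = 17 + 0 = 17
  P[1] = 17 + 0 = 17
  P[2] = 14 + 0 = 14
  P[3] = 5 + 0 = 5
  P[4] = 22 + -22 = 0
  P[5] = 18 + -22 = -4

Answer: [17, 17, 14, 5, 0, -4]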